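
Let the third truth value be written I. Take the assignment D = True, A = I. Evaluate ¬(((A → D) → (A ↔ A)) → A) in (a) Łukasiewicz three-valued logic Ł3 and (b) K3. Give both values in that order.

I; I

In Łukasiewicz three-valued logic Ł3: A → D = I → True = True  [min(1, 1−½+1)]
A ↔ A = I ↔ I = True
(A → D) → (A ↔ A) = True → True = True
((A → D) → (A ↔ A)) → A = True → I = I
¬(((A → D) → (A ↔ A)) → A) = ¬I = I
In K3: A → D = I → True = True
A ↔ A = I ↔ I = I
(A → D) → (A ↔ A) = True → I = I
((A → D) → (A ↔ A)) → A = I → I = I
¬(((A → D) → (A ↔ A)) → A) = ¬I = I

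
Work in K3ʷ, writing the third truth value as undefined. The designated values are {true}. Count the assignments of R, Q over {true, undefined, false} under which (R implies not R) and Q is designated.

1

Designated under: (R=false, Q=true).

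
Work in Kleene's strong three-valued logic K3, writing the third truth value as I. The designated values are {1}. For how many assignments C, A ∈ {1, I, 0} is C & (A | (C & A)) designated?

1

Designated under: (C=1, A=1).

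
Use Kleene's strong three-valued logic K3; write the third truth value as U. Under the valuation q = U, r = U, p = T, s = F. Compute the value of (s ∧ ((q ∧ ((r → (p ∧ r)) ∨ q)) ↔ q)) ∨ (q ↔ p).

U

p ∧ r = T ∧ U = U
r → (p ∧ r) = U → U = U  [¬U ∨ U]
(r → (p ∧ r)) ∨ q = U ∨ U = U
q ∧ ((r → (p ∧ r)) ∨ q) = U ∧ U = U
(q ∧ ((r → (p ∧ r)) ∨ q)) ↔ q = U ↔ U = U
s ∧ ((q ∧ ((r → (p ∧ r)) ∨ q)) ↔ q) = F ∧ U = F
q ↔ p = U ↔ T = U
(s ∧ ((q ∧ ((r → (p ∧ r)) ∨ q)) ↔ q)) ∨ (q ↔ p) = F ∨ U = U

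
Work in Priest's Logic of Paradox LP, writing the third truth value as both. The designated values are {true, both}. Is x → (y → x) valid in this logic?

Yes

Every assignment of x, y over {true, both, false} gives a value in {true, both}.
In particular, with x=both, y=both: x → (y → x) = both.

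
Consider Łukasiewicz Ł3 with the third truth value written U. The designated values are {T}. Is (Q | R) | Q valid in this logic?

No

Countermodel: Q=U, R=U gives U, which is not designated.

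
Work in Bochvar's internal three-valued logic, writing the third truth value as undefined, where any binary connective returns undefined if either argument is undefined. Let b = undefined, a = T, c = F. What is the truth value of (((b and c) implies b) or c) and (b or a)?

undefined

b and c = undefined and F = undefined
(b and c) implies b = undefined implies undefined = undefined  [any arg is the third value ⇒ result is the third value]
((b and c) implies b) or c = undefined or F = undefined
b or a = undefined or T = undefined
(((b and c) implies b) or c) and (b or a) = undefined and undefined = undefined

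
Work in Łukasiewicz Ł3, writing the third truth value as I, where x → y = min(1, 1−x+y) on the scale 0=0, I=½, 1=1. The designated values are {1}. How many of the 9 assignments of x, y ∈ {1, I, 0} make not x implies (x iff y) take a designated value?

7

Of the 9 assignments, 7 give a value in {1}.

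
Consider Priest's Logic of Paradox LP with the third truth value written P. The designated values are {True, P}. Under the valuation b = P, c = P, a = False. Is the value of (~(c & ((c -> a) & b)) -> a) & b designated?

Yes

c -> a = P -> False = P  [~P | False]
(c -> a) & b = P & P = P
c & ((c -> a) & b) = P & P = P
~(c & ((c -> a) & b)) = ~P = P
~(c & ((c -> a) & b)) -> a = P -> False = P
(~(c & ((c -> a) & b)) -> a) & b = P & P = P
P ∈ {True, P}.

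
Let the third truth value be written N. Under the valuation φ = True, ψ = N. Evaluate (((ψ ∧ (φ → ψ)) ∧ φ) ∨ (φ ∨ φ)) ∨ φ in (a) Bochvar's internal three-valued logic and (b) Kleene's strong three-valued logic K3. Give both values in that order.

In Bochvar's internal three-valued logic: φ → ψ = True → N = N  [any arg is the third value ⇒ result is the third value]
ψ ∧ (φ → ψ) = N ∧ N = N
(ψ ∧ (φ → ψ)) ∧ φ = N ∧ True = N
φ ∨ φ = True ∨ True = True
((ψ ∧ (φ → ψ)) ∧ φ) ∨ (φ ∨ φ) = N ∨ True = N
(((ψ ∧ (φ → ψ)) ∧ φ) ∨ (φ ∨ φ)) ∨ φ = N ∨ True = N
In Kleene's strong three-valued logic K3: φ → ψ = True → N = N  [¬True ∨ N]
ψ ∧ (φ → ψ) = N ∧ N = N
(ψ ∧ (φ → ψ)) ∧ φ = N ∧ True = N
φ ∨ φ = True ∨ True = True
((ψ ∧ (φ → ψ)) ∧ φ) ∨ (φ ∨ φ) = N ∨ True = True
(((ψ ∧ (φ → ψ)) ∧ φ) ∨ (φ ∨ φ)) ∨ φ = True ∨ True = True
They differ because Bochvar's internal three-valued logic and Kleene's strong three-valued logic K3 treat N differently under the binary connectives.

N; True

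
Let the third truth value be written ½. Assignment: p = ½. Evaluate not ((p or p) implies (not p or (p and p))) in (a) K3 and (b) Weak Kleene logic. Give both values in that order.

½; ½

In K3: p or p = ½ or ½ = ½
not p = not ½ = ½
p and p = ½ and ½ = ½
not p or (p and p) = ½ or ½ = ½
(p or p) implies (not p or (p and p)) = ½ implies ½ = ½  [not ½ or ½]
not ((p or p) implies (not p or (p and p))) = not ½ = ½
In Weak Kleene logic: p or p = ½ or ½ = ½
not p = not ½ = ½
p and p = ½ and ½ = ½
not p or (p and p) = ½ or ½ = ½
(p or p) implies (not p or (p and p)) = ½ implies ½ = ½  [any arg is the third value ⇒ result is the third value]
not ((p or p) implies (not p or (p and p))) = not ½ = ½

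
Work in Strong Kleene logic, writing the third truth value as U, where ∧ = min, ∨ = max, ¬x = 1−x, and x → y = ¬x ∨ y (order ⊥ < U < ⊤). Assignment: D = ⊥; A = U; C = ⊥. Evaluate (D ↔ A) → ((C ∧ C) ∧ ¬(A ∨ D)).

U

D ↔ A = ⊥ ↔ U = U
C ∧ C = ⊥ ∧ ⊥ = ⊥
A ∨ D = U ∨ ⊥ = U
¬(A ∨ D) = ¬U = U
(C ∧ C) ∧ ¬(A ∨ D) = ⊥ ∧ U = ⊥
(D ↔ A) → ((C ∧ C) ∧ ¬(A ∨ D)) = U → ⊥ = U  [¬U ∨ ⊥]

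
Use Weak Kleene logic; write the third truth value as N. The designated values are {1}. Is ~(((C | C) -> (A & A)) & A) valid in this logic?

No

Countermodel: C=1, A=1 gives 0, which is not designated.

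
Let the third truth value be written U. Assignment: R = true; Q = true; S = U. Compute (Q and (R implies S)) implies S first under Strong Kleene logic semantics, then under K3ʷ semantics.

U; U

In Strong Kleene logic: R implies S = true implies U = U  [not true or U]
Q and (R implies S) = true and U = U
(Q and (R implies S)) implies S = U implies U = U
In K3ʷ: R implies S = true implies U = U  [any arg is the third value ⇒ result is the third value]
Q and (R implies S) = true and U = U
(Q and (R implies S)) implies S = U implies U = U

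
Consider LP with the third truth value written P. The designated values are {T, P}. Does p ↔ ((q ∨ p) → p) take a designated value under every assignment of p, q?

No

Countermodel: p=F, q=F gives F, which is not designated.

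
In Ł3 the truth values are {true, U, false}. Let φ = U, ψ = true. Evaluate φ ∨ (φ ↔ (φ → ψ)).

U

φ → ψ = U → true = true  [min(1, 1−½+1)]
φ ↔ (φ → ψ) = U ↔ true = U
φ ∨ (φ ↔ (φ → ψ)) = U ∨ U = U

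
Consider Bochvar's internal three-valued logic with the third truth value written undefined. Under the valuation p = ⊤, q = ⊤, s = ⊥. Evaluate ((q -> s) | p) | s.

⊤

q -> s = ⊤ -> ⊥ = ⊥
(q -> s) | p = ⊥ | ⊤ = ⊤
((q -> s) | p) | s = ⊤ | ⊥ = ⊤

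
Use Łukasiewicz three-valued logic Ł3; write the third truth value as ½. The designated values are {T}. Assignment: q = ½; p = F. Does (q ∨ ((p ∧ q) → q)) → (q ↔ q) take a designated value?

Yes

p ∧ q = F ∧ ½ = F
(p ∧ q) → q = F → ½ = T
q ∨ ((p ∧ q) → q) = ½ ∨ T = T
q ↔ q = ½ ↔ ½ = T
(q ∨ ((p ∧ q) → q)) → (q ↔ q) = T → T = T
T ∈ {T}.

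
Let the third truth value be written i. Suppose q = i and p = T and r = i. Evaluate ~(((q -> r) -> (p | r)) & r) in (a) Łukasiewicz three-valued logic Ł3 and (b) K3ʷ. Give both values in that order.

i; i

In Łukasiewicz three-valued logic Ł3: q -> r = i -> i = T  [min(1, 1−½+½)]
p | r = T | i = T
(q -> r) -> (p | r) = T -> T = T
((q -> r) -> (p | r)) & r = T & i = i
~(((q -> r) -> (p | r)) & r) = ~i = i
In K3ʷ: q -> r = i -> i = i
p | r = T | i = i
(q -> r) -> (p | r) = i -> i = i
((q -> r) -> (p | r)) & r = i & i = i
~(((q -> r) -> (p | r)) & r) = ~i = i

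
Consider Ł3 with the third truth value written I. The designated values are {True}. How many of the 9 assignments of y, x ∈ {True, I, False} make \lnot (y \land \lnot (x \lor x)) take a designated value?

5

Of the 9 assignments, 5 give a value in {True}.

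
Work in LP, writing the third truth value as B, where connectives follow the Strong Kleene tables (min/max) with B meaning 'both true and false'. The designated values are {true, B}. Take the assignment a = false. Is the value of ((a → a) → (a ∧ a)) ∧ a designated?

a → a = false → false = true
a ∧ a = false ∧ false = false
(a → a) → (a ∧ a) = true → false = false
((a → a) → (a ∧ a)) ∧ a = false ∧ false = false
false ∉ {true, B}.

No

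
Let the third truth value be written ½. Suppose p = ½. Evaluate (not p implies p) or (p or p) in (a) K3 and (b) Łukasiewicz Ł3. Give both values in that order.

½; T

In K3: not p = not ½ = ½
not p implies p = ½ implies ½ = ½
p or p = ½ or ½ = ½
(not p implies p) or (p or p) = ½ or ½ = ½
In Łukasiewicz Ł3: not p = not ½ = ½
not p implies p = ½ implies ½ = T  [min(1, 1−½+½)]
p or p = ½ or ½ = ½
(not p implies p) or (p or p) = T or ½ = T
They differ because K3 and Łukasiewicz Ł3 treat ½ differently under implication.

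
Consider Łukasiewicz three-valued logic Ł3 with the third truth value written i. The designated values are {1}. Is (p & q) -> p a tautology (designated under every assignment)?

Every assignment of p, q over {1, i, 0} gives a value in {1}.
In particular, with p=i, q=i: (p & q) -> p = 1.

Yes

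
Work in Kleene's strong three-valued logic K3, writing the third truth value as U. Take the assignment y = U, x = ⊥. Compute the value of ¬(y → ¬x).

¬x = ¬⊥ = ⊤
y → ¬x = U → ⊤ = ⊤  [¬U ∨ ⊤]
¬(y → ¬x) = ¬⊤ = ⊥

⊥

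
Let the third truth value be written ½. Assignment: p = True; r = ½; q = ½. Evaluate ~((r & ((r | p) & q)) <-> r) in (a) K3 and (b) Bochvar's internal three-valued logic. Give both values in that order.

½; ½

In K3: r | p = ½ | True = True
(r | p) & q = True & ½ = ½
r & ((r | p) & q) = ½ & ½ = ½
(r & ((r | p) & q)) <-> r = ½ <-> ½ = ½
~((r & ((r | p) & q)) <-> r) = ~½ = ½
In Bochvar's internal three-valued logic: r | p = ½ | True = ½
(r | p) & q = ½ & ½ = ½
r & ((r | p) & q) = ½ & ½ = ½
(r & ((r | p) & q)) <-> r = ½ <-> ½ = ½
~((r & ((r | p) & q)) <-> r) = ~½ = ½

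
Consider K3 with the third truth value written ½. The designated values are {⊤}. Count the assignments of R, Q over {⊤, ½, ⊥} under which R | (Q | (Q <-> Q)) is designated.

7

Of the 9 assignments, 7 give a value in {⊤}.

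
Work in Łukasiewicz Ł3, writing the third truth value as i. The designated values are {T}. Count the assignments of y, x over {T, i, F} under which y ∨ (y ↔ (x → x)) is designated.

3

Designated under: (y=T, x=T); (y=T, x=i); (y=T, x=F).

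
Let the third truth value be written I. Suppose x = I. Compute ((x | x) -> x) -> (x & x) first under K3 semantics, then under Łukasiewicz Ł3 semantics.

In K3: x | x = I | I = I
(x | x) -> x = I -> I = I  [~I | I]
x & x = I & I = I
((x | x) -> x) -> (x & x) = I -> I = I
In Łukasiewicz Ł3: x | x = I | I = I
(x | x) -> x = I -> I = True  [min(1, 1−½+½)]
x & x = I & I = I
((x | x) -> x) -> (x & x) = True -> I = I

I; I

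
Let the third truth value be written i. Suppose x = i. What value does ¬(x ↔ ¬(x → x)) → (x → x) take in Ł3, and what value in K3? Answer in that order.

True; i

In Ł3: x → x = i → i = True  [min(1, 1−½+½)]
¬(x → x) = ¬True = False
x ↔ ¬(x → x) = i ↔ False = i
¬(x ↔ ¬(x → x)) = ¬i = i
x → x = i → i = True
¬(x ↔ ¬(x → x)) → (x → x) = i → True = True
In K3: x → x = i → i = i  [¬i ∨ i]
¬(x → x) = ¬i = i
x ↔ ¬(x → x) = i ↔ i = i
¬(x ↔ ¬(x → x)) = ¬i = i
x → x = i → i = i
¬(x ↔ ¬(x → x)) → (x → x) = i → i = i
They differ because Ł3 and K3 treat i differently under implication.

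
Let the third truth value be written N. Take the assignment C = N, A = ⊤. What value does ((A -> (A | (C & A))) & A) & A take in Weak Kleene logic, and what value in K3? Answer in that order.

N; ⊤

In Weak Kleene logic: C & A = N & ⊤ = N
A | (C & A) = ⊤ | N = N
A -> (A | (C & A)) = ⊤ -> N = N  [any arg is the third value ⇒ result is the third value]
(A -> (A | (C & A))) & A = N & ⊤ = N
((A -> (A | (C & A))) & A) & A = N & ⊤ = N
In K3: C & A = N & ⊤ = N
A | (C & A) = ⊤ | N = ⊤
A -> (A | (C & A)) = ⊤ -> ⊤ = ⊤
(A -> (A | (C & A))) & A = ⊤ & ⊤ = ⊤
((A -> (A | (C & A))) & A) & A = ⊤ & ⊤ = ⊤
They differ because Weak Kleene logic and K3 treat N differently under the binary connectives.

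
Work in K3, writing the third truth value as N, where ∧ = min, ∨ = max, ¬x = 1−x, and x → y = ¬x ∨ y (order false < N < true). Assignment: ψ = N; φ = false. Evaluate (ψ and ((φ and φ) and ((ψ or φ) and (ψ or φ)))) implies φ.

φ and φ = false and false = false
ψ or φ = N or false = N
ψ or φ = N or false = N
(ψ or φ) and (ψ or φ) = N and N = N
(φ and φ) and ((ψ or φ) and (ψ or φ)) = false and N = false
ψ and ((φ and φ) and ((ψ or φ) and (ψ or φ))) = N and false = false
(ψ and ((φ and φ) and ((ψ or φ) and (ψ or φ)))) implies φ = false implies false = true

true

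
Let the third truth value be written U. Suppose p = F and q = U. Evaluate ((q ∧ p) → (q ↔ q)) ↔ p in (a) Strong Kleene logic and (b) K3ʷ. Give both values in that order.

F; U

In Strong Kleene logic: q ∧ p = U ∧ F = F
q ↔ q = U ↔ U = U
(q ∧ p) → (q ↔ q) = F → U = T  [¬F ∨ U]
((q ∧ p) → (q ↔ q)) ↔ p = T ↔ F = F
In K3ʷ: q ∧ p = U ∧ F = U
q ↔ q = U ↔ U = U
(q ∧ p) → (q ↔ q) = U → U = U
((q ∧ p) → (q ↔ q)) ↔ p = U ↔ F = U
They differ because Strong Kleene logic and K3ʷ treat U differently under the binary connectives.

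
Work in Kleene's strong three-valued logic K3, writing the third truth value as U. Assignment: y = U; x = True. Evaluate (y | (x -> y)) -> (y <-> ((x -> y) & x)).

U

x -> y = True -> U = U
y | (x -> y) = U | U = U
x -> y = True -> U = U
(x -> y) & x = U & True = U
y <-> ((x -> y) & x) = U <-> U = U
(y | (x -> y)) -> (y <-> ((x -> y) & x)) = U -> U = U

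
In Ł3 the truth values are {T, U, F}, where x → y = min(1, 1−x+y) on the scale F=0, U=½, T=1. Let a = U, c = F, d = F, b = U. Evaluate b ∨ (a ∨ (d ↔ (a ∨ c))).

a ∨ c = U ∨ F = U
d ↔ (a ∨ c) = F ↔ U = U
a ∨ (d ↔ (a ∨ c)) = U ∨ U = U
b ∨ (a ∨ (d ↔ (a ∨ c))) = U ∨ U = U

U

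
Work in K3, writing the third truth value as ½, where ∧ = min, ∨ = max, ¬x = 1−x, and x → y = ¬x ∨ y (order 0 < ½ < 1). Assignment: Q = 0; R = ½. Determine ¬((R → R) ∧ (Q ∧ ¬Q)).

1

R → R = ½ → ½ = ½  [¬½ ∨ ½]
¬Q = ¬0 = 1
Q ∧ ¬Q = 0 ∧ 1 = 0
(R → R) ∧ (Q ∧ ¬Q) = ½ ∧ 0 = 0
¬((R → R) ∧ (Q ∧ ¬Q)) = ¬0 = 1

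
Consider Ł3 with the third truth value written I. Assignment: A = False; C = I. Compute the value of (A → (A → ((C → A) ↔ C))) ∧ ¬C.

I

C → A = I → False = I
(C → A) ↔ C = I ↔ I = True
A → ((C → A) ↔ C) = False → True = True
A → (A → ((C → A) ↔ C)) = False → True = True
¬C = ¬I = I
(A → (A → ((C → A) ↔ C))) ∧ ¬C = True ∧ I = I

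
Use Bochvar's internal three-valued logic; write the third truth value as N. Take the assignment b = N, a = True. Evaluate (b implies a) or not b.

N

b implies a = N implies True = N  [any arg is the third value ⇒ result is the third value]
not b = not N = N
(b implies a) or not b = N or N = N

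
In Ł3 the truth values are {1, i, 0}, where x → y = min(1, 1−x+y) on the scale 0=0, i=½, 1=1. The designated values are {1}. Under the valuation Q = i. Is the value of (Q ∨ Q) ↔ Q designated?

Q ∨ Q = i ∨ i = i
(Q ∨ Q) ↔ Q = i ↔ i = 1
1 ∈ {1}.

Yes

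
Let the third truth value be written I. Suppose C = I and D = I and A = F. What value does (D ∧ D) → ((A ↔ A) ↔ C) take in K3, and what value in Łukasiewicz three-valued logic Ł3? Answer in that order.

I; T

In K3: D ∧ D = I ∧ I = I
A ↔ A = F ↔ F = T
(A ↔ A) ↔ C = T ↔ I = I
(D ∧ D) → ((A ↔ A) ↔ C) = I → I = I
In Łukasiewicz three-valued logic Ł3: D ∧ D = I ∧ I = I
A ↔ A = F ↔ F = T
(A ↔ A) ↔ C = T ↔ I = I  [1 − |1−½|]
(D ∧ D) → ((A ↔ A) ↔ C) = I → I = T
They differ because K3 and Łukasiewicz three-valued logic Ł3 treat I differently under implication.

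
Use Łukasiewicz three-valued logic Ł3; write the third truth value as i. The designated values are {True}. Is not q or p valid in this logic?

No

Countermodel: q=True, p=i gives i, which is not designated.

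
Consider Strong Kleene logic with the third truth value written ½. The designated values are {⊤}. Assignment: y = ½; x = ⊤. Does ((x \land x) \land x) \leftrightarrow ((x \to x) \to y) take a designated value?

No

x \land x = ⊤ \land ⊤ = ⊤
(x \land x) \land x = ⊤ \land ⊤ = ⊤
x \to x = ⊤ \to ⊤ = ⊤
(x \to x) \to y = ⊤ \to ½ = ½  [\lnot ⊤ \lor ½]
((x \land x) \land x) \leftrightarrow ((x \to x) \to y) = ⊤ \leftrightarrow ½ = ½
½ ∉ {⊤}.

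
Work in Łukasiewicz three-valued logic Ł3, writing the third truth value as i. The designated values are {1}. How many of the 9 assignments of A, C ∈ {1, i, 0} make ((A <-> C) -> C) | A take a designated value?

Of the 9 assignments, 6 give a value in {1}.

6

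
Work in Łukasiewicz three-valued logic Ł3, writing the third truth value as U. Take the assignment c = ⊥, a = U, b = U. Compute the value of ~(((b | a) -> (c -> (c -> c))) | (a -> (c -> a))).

⊥

b | a = U | U = U
c -> c = ⊥ -> ⊥ = ⊤
c -> (c -> c) = ⊥ -> ⊤ = ⊤
(b | a) -> (c -> (c -> c)) = U -> ⊤ = ⊤  [min(1, 1−½+1)]
c -> a = ⊥ -> U = ⊤
a -> (c -> a) = U -> ⊤ = ⊤
((b | a) -> (c -> (c -> c))) | (a -> (c -> a)) = ⊤ | ⊤ = ⊤
~(((b | a) -> (c -> (c -> c))) | (a -> (c -> a))) = ~⊤ = ⊥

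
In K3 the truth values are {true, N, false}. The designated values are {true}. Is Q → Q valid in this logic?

Countermodel: Q=N gives N, which is not designated.

No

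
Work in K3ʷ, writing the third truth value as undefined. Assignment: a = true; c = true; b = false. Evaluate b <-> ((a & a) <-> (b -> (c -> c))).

a & a = true & true = true
c -> c = true -> true = true
b -> (c -> c) = false -> true = true
(a & a) <-> (b -> (c -> c)) = true <-> true = true
b <-> ((a & a) <-> (b -> (c -> c))) = false <-> true = false

false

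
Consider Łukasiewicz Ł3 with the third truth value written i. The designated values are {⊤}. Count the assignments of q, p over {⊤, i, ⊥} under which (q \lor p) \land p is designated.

3

Designated under: (q=⊤, p=⊤); (q=i, p=⊤); (q=⊥, p=⊤).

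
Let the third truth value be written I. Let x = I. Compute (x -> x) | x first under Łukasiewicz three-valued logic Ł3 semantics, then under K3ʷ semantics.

In Łukasiewicz three-valued logic Ł3: x -> x = I -> I = ⊤  [min(1, 1−½+½)]
(x -> x) | x = ⊤ | I = ⊤
In K3ʷ: x -> x = I -> I = I  [any arg is the third value ⇒ result is the third value]
(x -> x) | x = I | I = I
They differ because Łukasiewicz three-valued logic Ł3 and K3ʷ treat I differently under the binary connectives.

⊤; I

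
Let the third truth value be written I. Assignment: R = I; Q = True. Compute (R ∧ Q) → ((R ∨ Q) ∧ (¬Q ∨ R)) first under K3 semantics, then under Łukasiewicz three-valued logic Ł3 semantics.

In K3: R ∧ Q = I ∧ True = I
R ∨ Q = I ∨ True = True
¬Q = ¬True = False
¬Q ∨ R = False ∨ I = I
(R ∨ Q) ∧ (¬Q ∨ R) = True ∧ I = I
(R ∧ Q) → ((R ∨ Q) ∧ (¬Q ∨ R)) = I → I = I  [¬I ∨ I]
In Łukasiewicz three-valued logic Ł3: R ∧ Q = I ∧ True = I
R ∨ Q = I ∨ True = True
¬Q = ¬True = False
¬Q ∨ R = False ∨ I = I
(R ∨ Q) ∧ (¬Q ∨ R) = True ∧ I = I
(R ∧ Q) → ((R ∨ Q) ∧ (¬Q ∨ R)) = I → I = True  [min(1, 1−½+½)]
They differ because K3 and Łukasiewicz three-valued logic Ł3 treat I differently under implication.

I; True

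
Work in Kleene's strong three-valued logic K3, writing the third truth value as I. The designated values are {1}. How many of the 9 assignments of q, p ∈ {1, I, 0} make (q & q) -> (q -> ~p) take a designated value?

Of the 9 assignments, 5 give a value in {1}.

5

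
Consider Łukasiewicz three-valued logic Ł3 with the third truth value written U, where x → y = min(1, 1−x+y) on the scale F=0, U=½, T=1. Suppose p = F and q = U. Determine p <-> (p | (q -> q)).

F

q -> q = U -> U = T  [min(1, 1−½+½)]
p | (q -> q) = F | T = T
p <-> (p | (q -> q)) = F <-> T = F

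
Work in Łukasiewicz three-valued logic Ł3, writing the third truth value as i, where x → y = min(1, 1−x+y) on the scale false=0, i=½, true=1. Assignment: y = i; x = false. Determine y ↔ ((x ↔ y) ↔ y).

x ↔ y = false ↔ i = i  [1 − |0−½|]
(x ↔ y) ↔ y = i ↔ i = true
y ↔ ((x ↔ y) ↔ y) = i ↔ true = i

i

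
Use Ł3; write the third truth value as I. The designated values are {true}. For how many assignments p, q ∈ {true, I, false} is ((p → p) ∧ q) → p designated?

Of the 9 assignments, 6 give a value in {true}.

6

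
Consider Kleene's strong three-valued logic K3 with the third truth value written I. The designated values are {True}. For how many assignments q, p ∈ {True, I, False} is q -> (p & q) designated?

4

Designated under: (q=True, p=True); (q=False, p=True); (q=False, p=I); (q=False, p=False).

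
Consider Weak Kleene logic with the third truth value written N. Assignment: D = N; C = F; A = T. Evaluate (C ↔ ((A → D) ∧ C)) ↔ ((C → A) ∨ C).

A → D = T → N = N  [any arg is the third value ⇒ result is the third value]
(A → D) ∧ C = N ∧ F = N
C ↔ ((A → D) ∧ C) = F ↔ N = N
C → A = F → T = T
(C → A) ∨ C = T ∨ F = T
(C ↔ ((A → D) ∧ C)) ↔ ((C → A) ∨ C) = N ↔ T = N

N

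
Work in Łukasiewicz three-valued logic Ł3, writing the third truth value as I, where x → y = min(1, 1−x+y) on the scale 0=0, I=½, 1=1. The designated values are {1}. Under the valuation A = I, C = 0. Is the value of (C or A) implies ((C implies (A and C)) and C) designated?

C or A = 0 or I = I
A and C = I and 0 = 0
C implies (A and C) = 0 implies 0 = 1
(C implies (A and C)) and C = 1 and 0 = 0
(C or A) implies ((C implies (A and C)) and C) = I implies 0 = I  [min(1, 1−½+0)]
I ∉ {1}.

No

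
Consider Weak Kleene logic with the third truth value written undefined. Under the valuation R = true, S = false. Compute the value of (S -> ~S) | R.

true

~S = ~false = true
S -> ~S = false -> true = true
(S -> ~S) | R = true | true = true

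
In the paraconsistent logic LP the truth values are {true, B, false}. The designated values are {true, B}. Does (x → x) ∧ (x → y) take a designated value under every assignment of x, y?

Countermodel: x=true, y=false gives false, which is not designated.

No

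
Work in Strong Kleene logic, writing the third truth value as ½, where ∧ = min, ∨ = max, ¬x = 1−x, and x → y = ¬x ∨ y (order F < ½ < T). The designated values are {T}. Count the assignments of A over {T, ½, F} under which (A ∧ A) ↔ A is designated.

A=T: T ✓
A=½: ½ ·
A=F: T ✓

2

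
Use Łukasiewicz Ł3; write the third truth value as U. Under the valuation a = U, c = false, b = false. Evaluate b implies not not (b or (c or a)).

c or a = false or U = U
b or (c or a) = false or U = U
not (b or (c or a)) = not U = U
not not (b or (c or a)) = not U = U
b implies not not (b or (c or a)) = false implies U = true  [min(1, 1−0+½)]

true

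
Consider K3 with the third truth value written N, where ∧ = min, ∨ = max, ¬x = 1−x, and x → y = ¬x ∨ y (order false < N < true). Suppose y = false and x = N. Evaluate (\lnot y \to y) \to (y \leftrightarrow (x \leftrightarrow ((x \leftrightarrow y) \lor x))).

true

\lnot y = \lnot false = true
\lnot y \to y = true \to false = false
x \leftrightarrow y = N \leftrightarrow false = N
(x \leftrightarrow y) \lor x = N \lor N = N
x \leftrightarrow ((x \leftrightarrow y) \lor x) = N \leftrightarrow N = N
y \leftrightarrow (x \leftrightarrow ((x \leftrightarrow y) \lor x)) = false \leftrightarrow N = N
(\lnot y \to y) \to (y \leftrightarrow (x \leftrightarrow ((x \leftrightarrow y) \lor x))) = false \to N = true  [\lnot false \lor N]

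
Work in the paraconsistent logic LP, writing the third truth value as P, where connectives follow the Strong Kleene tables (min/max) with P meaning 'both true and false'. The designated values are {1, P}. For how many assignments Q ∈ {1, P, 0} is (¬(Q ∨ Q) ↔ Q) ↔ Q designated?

Q=1: 0 ·
Q=P: P ✓
Q=0: 1 ✓

2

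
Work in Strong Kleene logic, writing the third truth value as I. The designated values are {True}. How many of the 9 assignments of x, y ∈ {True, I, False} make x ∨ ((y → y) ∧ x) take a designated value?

3

Designated under: (x=True, y=True); (x=True, y=I); (x=True, y=False).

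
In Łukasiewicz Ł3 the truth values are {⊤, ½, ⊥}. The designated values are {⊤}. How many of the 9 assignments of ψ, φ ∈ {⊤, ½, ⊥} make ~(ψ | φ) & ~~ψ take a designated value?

Of the 9 assignments, 0 give a value in {⊤}.

0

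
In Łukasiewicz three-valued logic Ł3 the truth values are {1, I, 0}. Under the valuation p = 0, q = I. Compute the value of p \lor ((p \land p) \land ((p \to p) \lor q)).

p \land p = 0 \land 0 = 0
p \to p = 0 \to 0 = 1
(p \to p) \lor q = 1 \lor I = 1
(p \land p) \land ((p \to p) \lor q) = 0 \land 1 = 0
p \lor ((p \land p) \land ((p \to p) \lor q)) = 0 \lor 0 = 0

0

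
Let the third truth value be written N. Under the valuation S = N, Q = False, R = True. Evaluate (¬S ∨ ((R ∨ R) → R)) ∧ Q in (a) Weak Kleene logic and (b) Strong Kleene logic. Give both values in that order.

In Weak Kleene logic: ¬S = ¬N = N
R ∨ R = True ∨ True = True
(R ∨ R) → R = True → True = True
¬S ∨ ((R ∨ R) → R) = N ∨ True = N
(¬S ∨ ((R ∨ R) → R)) ∧ Q = N ∧ False = N
In Strong Kleene logic: ¬S = ¬N = N
R ∨ R = True ∨ True = True
(R ∨ R) → R = True → True = True
¬S ∨ ((R ∨ R) → R) = N ∨ True = True
(¬S ∨ ((R ∨ R) → R)) ∧ Q = True ∧ False = False
They differ because Weak Kleene logic and Strong Kleene logic treat N differently under the binary connectives.

N; False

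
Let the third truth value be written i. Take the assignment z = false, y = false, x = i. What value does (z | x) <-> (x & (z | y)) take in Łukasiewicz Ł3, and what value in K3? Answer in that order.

In Łukasiewicz Ł3: z | x = false | i = i
z | y = false | false = false
x & (z | y) = i & false = false
(z | x) <-> (x & (z | y)) = i <-> false = i  [1 − |½−0|]
In K3: z | x = false | i = i
z | y = false | false = false
x & (z | y) = i & false = false
(z | x) <-> (x & (z | y)) = i <-> false = i

i; i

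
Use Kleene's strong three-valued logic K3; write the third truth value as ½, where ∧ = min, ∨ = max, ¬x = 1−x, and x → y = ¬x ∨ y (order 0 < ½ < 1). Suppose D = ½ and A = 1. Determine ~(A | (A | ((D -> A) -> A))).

0

D -> A = ½ -> 1 = 1  [~½ | 1]
(D -> A) -> A = 1 -> 1 = 1
A | ((D -> A) -> A) = 1 | 1 = 1
A | (A | ((D -> A) -> A)) = 1 | 1 = 1
~(A | (A | ((D -> A) -> A))) = ~1 = 0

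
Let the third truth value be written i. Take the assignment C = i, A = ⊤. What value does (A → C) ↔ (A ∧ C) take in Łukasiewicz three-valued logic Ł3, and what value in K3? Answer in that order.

⊤; i

In Łukasiewicz three-valued logic Ł3: A → C = ⊤ → i = i  [min(1, 1−1+½)]
A ∧ C = ⊤ ∧ i = i
(A → C) ↔ (A ∧ C) = i ↔ i = ⊤
In K3: A → C = ⊤ → i = i  [¬⊤ ∨ i]
A ∧ C = ⊤ ∧ i = i
(A → C) ↔ (A ∧ C) = i ↔ i = i
They differ because Łukasiewicz three-valued logic Ł3 and K3 treat i differently under implication.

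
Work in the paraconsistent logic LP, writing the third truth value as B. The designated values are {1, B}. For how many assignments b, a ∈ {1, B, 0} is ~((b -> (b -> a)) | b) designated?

Designated under: (b=B, a=B); (b=B, a=0).

2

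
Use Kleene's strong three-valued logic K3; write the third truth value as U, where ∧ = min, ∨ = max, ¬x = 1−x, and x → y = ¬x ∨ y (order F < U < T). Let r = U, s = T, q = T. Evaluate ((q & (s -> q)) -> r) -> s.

s -> q = T -> T = T
q & (s -> q) = T & T = T
(q & (s -> q)) -> r = T -> U = U  [~T | U]
((q & (s -> q)) -> r) -> s = U -> T = T

T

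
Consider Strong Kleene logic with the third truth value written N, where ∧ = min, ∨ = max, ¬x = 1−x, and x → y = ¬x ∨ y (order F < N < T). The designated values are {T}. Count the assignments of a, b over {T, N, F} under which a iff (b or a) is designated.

4

Designated under: (a=T, b=T); (a=T, b=N); (a=T, b=F); (a=F, b=F).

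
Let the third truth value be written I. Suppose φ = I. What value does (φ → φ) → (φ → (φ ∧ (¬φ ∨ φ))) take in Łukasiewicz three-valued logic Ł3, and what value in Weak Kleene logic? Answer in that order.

T; I

In Łukasiewicz three-valued logic Ł3: φ → φ = I → I = T
¬φ = ¬I = I
¬φ ∨ φ = I ∨ I = I
φ ∧ (¬φ ∨ φ) = I ∧ I = I
φ → (φ ∧ (¬φ ∨ φ)) = I → I = T
(φ → φ) → (φ → (φ ∧ (¬φ ∨ φ))) = T → T = T
In Weak Kleene logic: φ → φ = I → I = I
¬φ = ¬I = I
¬φ ∨ φ = I ∨ I = I
φ ∧ (¬φ ∨ φ) = I ∧ I = I
φ → (φ ∧ (¬φ ∨ φ)) = I → I = I
(φ → φ) → (φ → (φ ∧ (¬φ ∨ φ))) = I → I = I
They differ because Łukasiewicz three-valued logic Ł3 and Weak Kleene logic treat I differently under the binary connectives.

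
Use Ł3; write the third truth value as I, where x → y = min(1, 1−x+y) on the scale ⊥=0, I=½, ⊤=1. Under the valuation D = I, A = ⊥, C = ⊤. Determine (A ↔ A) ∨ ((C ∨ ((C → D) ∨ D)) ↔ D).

A ↔ A = ⊥ ↔ ⊥ = ⊤
C → D = ⊤ → I = I
(C → D) ∨ D = I ∨ I = I
C ∨ ((C → D) ∨ D) = ⊤ ∨ I = ⊤
(C ∨ ((C → D) ∨ D)) ↔ D = ⊤ ↔ I = I
(A ↔ A) ∨ ((C ∨ ((C → D) ∨ D)) ↔ D) = ⊤ ∨ I = ⊤

⊤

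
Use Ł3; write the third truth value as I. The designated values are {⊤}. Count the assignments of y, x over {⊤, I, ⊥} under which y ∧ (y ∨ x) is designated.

Designated under: (y=⊤, x=⊤); (y=⊤, x=I); (y=⊤, x=⊥).

3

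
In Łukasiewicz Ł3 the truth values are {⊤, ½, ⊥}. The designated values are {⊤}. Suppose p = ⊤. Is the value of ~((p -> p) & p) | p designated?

p -> p = ⊤ -> ⊤ = ⊤
(p -> p) & p = ⊤ & ⊤ = ⊤
~((p -> p) & p) = ~⊤ = ⊥
~((p -> p) & p) | p = ⊥ | ⊤ = ⊤
⊤ ∈ {⊤}.

Yes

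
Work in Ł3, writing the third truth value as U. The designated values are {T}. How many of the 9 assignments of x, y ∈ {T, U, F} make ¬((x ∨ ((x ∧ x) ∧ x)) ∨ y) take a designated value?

1

Designated under: (x=F, y=F).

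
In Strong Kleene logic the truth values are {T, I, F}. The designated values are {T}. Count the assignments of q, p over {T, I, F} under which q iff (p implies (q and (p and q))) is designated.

Designated under: (q=T, p=T); (q=T, p=F); (q=F, p=T).

3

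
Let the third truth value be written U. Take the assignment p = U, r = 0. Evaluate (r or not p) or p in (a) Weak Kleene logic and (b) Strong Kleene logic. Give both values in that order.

In Weak Kleene logic: not p = not U = U
r or not p = 0 or U = U
(r or not p) or p = U or U = U
In Strong Kleene logic: not p = not U = U
r or not p = 0 or U = U
(r or not p) or p = U or U = U

U; U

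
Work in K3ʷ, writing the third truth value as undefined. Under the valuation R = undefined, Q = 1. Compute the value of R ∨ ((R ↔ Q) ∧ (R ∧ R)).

undefined

R ↔ Q = undefined ↔ 1 = undefined
R ∧ R = undefined ∧ undefined = undefined
(R ↔ Q) ∧ (R ∧ R) = undefined ∧ undefined = undefined
R ∨ ((R ↔ Q) ∧ (R ∧ R)) = undefined ∨ undefined = undefined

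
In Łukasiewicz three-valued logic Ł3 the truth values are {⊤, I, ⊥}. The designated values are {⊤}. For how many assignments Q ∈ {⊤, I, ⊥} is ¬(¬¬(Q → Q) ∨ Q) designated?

0

Q=⊤: ⊥ ·
Q=I: ⊥ ·
Q=⊥: ⊥ ·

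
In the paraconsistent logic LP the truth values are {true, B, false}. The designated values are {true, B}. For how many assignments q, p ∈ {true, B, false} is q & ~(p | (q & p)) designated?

4

Designated under: (q=true, p=B); (q=true, p=false); (q=B, p=B); (q=B, p=false).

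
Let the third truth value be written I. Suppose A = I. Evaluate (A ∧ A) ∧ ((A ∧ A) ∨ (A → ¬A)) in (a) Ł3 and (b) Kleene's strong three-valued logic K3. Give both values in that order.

In Ł3: A ∧ A = I ∧ I = I
A ∧ A = I ∧ I = I
¬A = ¬I = I
A → ¬A = I → I = 1  [min(1, 1−½+½)]
(A ∧ A) ∨ (A → ¬A) = I ∨ 1 = 1
(A ∧ A) ∧ ((A ∧ A) ∨ (A → ¬A)) = I ∧ 1 = I
In Kleene's strong three-valued logic K3: A ∧ A = I ∧ I = I
A ∧ A = I ∧ I = I
¬A = ¬I = I
A → ¬A = I → I = I
(A ∧ A) ∨ (A → ¬A) = I ∨ I = I
(A ∧ A) ∧ ((A ∧ A) ∨ (A → ¬A)) = I ∧ I = I

I; I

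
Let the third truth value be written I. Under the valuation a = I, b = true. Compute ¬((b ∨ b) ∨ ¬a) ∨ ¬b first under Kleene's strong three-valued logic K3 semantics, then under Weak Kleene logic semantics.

In Kleene's strong three-valued logic K3: b ∨ b = true ∨ true = true
¬a = ¬I = I
(b ∨ b) ∨ ¬a = true ∨ I = true
¬((b ∨ b) ∨ ¬a) = ¬true = false
¬b = ¬true = false
¬((b ∨ b) ∨ ¬a) ∨ ¬b = false ∨ false = false
In Weak Kleene logic: b ∨ b = true ∨ true = true
¬a = ¬I = I
(b ∨ b) ∨ ¬a = true ∨ I = I
¬((b ∨ b) ∨ ¬a) = ¬I = I
¬b = ¬true = false
¬((b ∨ b) ∨ ¬a) ∨ ¬b = I ∨ false = I
They differ because Kleene's strong three-valued logic K3 and Weak Kleene logic treat I differently under the binary connectives.

false; I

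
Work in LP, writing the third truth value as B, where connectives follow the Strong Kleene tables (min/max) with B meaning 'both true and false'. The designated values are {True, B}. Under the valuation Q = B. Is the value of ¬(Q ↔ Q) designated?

Q ↔ Q = B ↔ B = B
¬(Q ↔ Q) = ¬B = B
B ∈ {True, B}.

Yes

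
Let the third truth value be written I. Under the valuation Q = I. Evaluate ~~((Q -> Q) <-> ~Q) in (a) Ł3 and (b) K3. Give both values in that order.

In Ł3: Q -> Q = I -> I = 1
~Q = ~I = I
(Q -> Q) <-> ~Q = 1 <-> I = I
~((Q -> Q) <-> ~Q) = ~I = I
~~((Q -> Q) <-> ~Q) = ~I = I
In K3: Q -> Q = I -> I = I  [~I | I]
~Q = ~I = I
(Q -> Q) <-> ~Q = I <-> I = I
~((Q -> Q) <-> ~Q) = ~I = I
~~((Q -> Q) <-> ~Q) = ~I = I

I; I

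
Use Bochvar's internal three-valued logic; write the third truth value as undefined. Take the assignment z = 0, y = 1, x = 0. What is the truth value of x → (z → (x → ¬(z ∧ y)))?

1

z ∧ y = 0 ∧ 1 = 0
¬(z ∧ y) = ¬0 = 1
x → ¬(z ∧ y) = 0 → 1 = 1
z → (x → ¬(z ∧ y)) = 0 → 1 = 1
x → (z → (x → ¬(z ∧ y))) = 0 → 1 = 1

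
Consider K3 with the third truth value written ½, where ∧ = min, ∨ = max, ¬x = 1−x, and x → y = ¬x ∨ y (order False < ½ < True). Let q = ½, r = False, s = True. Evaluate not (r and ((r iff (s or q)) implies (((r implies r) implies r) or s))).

True

s or q = True or ½ = True
r iff (s or q) = False iff True = False
r implies r = False implies False = True
(r implies r) implies r = True implies False = False
((r implies r) implies r) or s = False or True = True
(r iff (s or q)) implies (((r implies r) implies r) or s) = False implies True = True
r and ((r iff (s or q)) implies (((r implies r) implies r) or s)) = False and True = False
not (r and ((r iff (s or q)) implies (((r implies r) implies r) or s))) = not False = True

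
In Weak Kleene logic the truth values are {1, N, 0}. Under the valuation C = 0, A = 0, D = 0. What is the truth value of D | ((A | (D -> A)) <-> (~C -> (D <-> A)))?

D -> A = 0 -> 0 = 1
A | (D -> A) = 0 | 1 = 1
~C = ~0 = 1
D <-> A = 0 <-> 0 = 1
~C -> (D <-> A) = 1 -> 1 = 1
(A | (D -> A)) <-> (~C -> (D <-> A)) = 1 <-> 1 = 1
D | ((A | (D -> A)) <-> (~C -> (D <-> A))) = 0 | 1 = 1

1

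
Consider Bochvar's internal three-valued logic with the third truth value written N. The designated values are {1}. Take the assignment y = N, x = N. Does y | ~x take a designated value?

No

~x = ~N = N
y | ~x = N | N = N
N ∉ {1}.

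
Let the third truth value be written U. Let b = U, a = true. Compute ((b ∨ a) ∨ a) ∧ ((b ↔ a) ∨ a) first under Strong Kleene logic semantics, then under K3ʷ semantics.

true; U

In Strong Kleene logic: b ∨ a = U ∨ true = true
(b ∨ a) ∨ a = true ∨ true = true
b ↔ a = U ↔ true = U
(b ↔ a) ∨ a = U ∨ true = true
((b ∨ a) ∨ a) ∧ ((b ↔ a) ∨ a) = true ∧ true = true
In K3ʷ: b ∨ a = U ∨ true = U
(b ∨ a) ∨ a = U ∨ true = U
b ↔ a = U ↔ true = U
(b ↔ a) ∨ a = U ∨ true = U
((b ∨ a) ∨ a) ∧ ((b ↔ a) ∨ a) = U ∧ U = U
They differ because Strong Kleene logic and K3ʷ treat U differently under the binary connectives.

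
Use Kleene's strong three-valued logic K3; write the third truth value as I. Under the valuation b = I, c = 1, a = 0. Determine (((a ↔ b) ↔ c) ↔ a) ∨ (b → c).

1

a ↔ b = 0 ↔ I = I
(a ↔ b) ↔ c = I ↔ 1 = I
((a ↔ b) ↔ c) ↔ a = I ↔ 0 = I
b → c = I → 1 = 1  [¬I ∨ 1]
(((a ↔ b) ↔ c) ↔ a) ∨ (b → c) = I ∨ 1 = 1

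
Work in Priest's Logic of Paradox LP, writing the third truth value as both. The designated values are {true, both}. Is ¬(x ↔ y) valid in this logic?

No

Countermodel: x=true, y=true gives false, which is not designated.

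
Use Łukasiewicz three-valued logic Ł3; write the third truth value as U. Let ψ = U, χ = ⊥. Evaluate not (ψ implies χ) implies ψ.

⊤

ψ implies χ = U implies ⊥ = U  [min(1, 1−½+0)]
not (ψ implies χ) = not U = U
not (ψ implies χ) implies ψ = U implies U = ⊤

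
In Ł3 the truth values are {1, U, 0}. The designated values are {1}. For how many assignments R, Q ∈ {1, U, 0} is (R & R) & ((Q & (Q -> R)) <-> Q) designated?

Designated under: (R=1, Q=1); (R=1, Q=U); (R=1, Q=0).

3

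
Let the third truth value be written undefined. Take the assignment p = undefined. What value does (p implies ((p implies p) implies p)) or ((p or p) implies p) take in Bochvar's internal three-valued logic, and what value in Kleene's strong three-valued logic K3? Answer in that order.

In Bochvar's internal three-valued logic: p implies p = undefined implies undefined = undefined
(p implies p) implies p = undefined implies undefined = undefined
p implies ((p implies p) implies p) = undefined implies undefined = undefined
p or p = undefined or undefined = undefined
(p or p) implies p = undefined implies undefined = undefined
(p implies ((p implies p) implies p)) or ((p or p) implies p) = undefined or undefined = undefined
In Kleene's strong three-valued logic K3: p implies p = undefined implies undefined = undefined  [not undefined or undefined]
(p implies p) implies p = undefined implies undefined = undefined
p implies ((p implies p) implies p) = undefined implies undefined = undefined
p or p = undefined or undefined = undefined
(p or p) implies p = undefined implies undefined = undefined
(p implies ((p implies p) implies p)) or ((p or p) implies p) = undefined or undefined = undefined

undefined; undefined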